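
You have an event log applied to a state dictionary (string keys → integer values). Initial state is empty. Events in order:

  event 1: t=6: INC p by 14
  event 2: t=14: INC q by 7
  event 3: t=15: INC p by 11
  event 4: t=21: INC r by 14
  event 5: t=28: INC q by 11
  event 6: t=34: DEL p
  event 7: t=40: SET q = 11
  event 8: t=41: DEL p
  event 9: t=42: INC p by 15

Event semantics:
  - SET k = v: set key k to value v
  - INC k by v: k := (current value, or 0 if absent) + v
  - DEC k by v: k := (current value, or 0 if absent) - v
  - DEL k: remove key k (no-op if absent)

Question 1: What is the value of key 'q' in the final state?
Answer: 11

Derivation:
Track key 'q' through all 9 events:
  event 1 (t=6: INC p by 14): q unchanged
  event 2 (t=14: INC q by 7): q (absent) -> 7
  event 3 (t=15: INC p by 11): q unchanged
  event 4 (t=21: INC r by 14): q unchanged
  event 5 (t=28: INC q by 11): q 7 -> 18
  event 6 (t=34: DEL p): q unchanged
  event 7 (t=40: SET q = 11): q 18 -> 11
  event 8 (t=41: DEL p): q unchanged
  event 9 (t=42: INC p by 15): q unchanged
Final: q = 11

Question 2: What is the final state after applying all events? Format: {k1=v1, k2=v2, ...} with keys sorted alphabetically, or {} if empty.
Answer: {p=15, q=11, r=14}

Derivation:
  after event 1 (t=6: INC p by 14): {p=14}
  after event 2 (t=14: INC q by 7): {p=14, q=7}
  after event 3 (t=15: INC p by 11): {p=25, q=7}
  after event 4 (t=21: INC r by 14): {p=25, q=7, r=14}
  after event 5 (t=28: INC q by 11): {p=25, q=18, r=14}
  after event 6 (t=34: DEL p): {q=18, r=14}
  after event 7 (t=40: SET q = 11): {q=11, r=14}
  after event 8 (t=41: DEL p): {q=11, r=14}
  after event 9 (t=42: INC p by 15): {p=15, q=11, r=14}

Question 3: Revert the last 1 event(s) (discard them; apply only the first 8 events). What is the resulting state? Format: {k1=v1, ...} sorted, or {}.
Answer: {q=11, r=14}

Derivation:
Keep first 8 events (discard last 1):
  after event 1 (t=6: INC p by 14): {p=14}
  after event 2 (t=14: INC q by 7): {p=14, q=7}
  after event 3 (t=15: INC p by 11): {p=25, q=7}
  after event 4 (t=21: INC r by 14): {p=25, q=7, r=14}
  after event 5 (t=28: INC q by 11): {p=25, q=18, r=14}
  after event 6 (t=34: DEL p): {q=18, r=14}
  after event 7 (t=40: SET q = 11): {q=11, r=14}
  after event 8 (t=41: DEL p): {q=11, r=14}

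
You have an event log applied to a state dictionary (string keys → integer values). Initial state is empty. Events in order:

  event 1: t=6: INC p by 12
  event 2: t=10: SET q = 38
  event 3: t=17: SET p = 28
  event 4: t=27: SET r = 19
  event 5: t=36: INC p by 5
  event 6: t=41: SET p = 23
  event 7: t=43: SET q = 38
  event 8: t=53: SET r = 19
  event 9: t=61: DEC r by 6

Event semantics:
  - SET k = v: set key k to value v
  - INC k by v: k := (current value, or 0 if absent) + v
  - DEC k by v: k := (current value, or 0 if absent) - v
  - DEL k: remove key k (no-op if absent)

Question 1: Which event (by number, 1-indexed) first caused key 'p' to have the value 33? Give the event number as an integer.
Looking for first event where p becomes 33:
  event 1: p = 12
  event 2: p = 12
  event 3: p = 28
  event 4: p = 28
  event 5: p 28 -> 33  <-- first match

Answer: 5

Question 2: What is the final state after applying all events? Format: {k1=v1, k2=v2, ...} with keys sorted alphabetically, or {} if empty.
  after event 1 (t=6: INC p by 12): {p=12}
  after event 2 (t=10: SET q = 38): {p=12, q=38}
  after event 3 (t=17: SET p = 28): {p=28, q=38}
  after event 4 (t=27: SET r = 19): {p=28, q=38, r=19}
  after event 5 (t=36: INC p by 5): {p=33, q=38, r=19}
  after event 6 (t=41: SET p = 23): {p=23, q=38, r=19}
  after event 7 (t=43: SET q = 38): {p=23, q=38, r=19}
  after event 8 (t=53: SET r = 19): {p=23, q=38, r=19}
  after event 9 (t=61: DEC r by 6): {p=23, q=38, r=13}

Answer: {p=23, q=38, r=13}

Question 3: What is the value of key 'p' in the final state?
Track key 'p' through all 9 events:
  event 1 (t=6: INC p by 12): p (absent) -> 12
  event 2 (t=10: SET q = 38): p unchanged
  event 3 (t=17: SET p = 28): p 12 -> 28
  event 4 (t=27: SET r = 19): p unchanged
  event 5 (t=36: INC p by 5): p 28 -> 33
  event 6 (t=41: SET p = 23): p 33 -> 23
  event 7 (t=43: SET q = 38): p unchanged
  event 8 (t=53: SET r = 19): p unchanged
  event 9 (t=61: DEC r by 6): p unchanged
Final: p = 23

Answer: 23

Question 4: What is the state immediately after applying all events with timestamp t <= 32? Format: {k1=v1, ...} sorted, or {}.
Apply events with t <= 32 (4 events):
  after event 1 (t=6: INC p by 12): {p=12}
  after event 2 (t=10: SET q = 38): {p=12, q=38}
  after event 3 (t=17: SET p = 28): {p=28, q=38}
  after event 4 (t=27: SET r = 19): {p=28, q=38, r=19}

Answer: {p=28, q=38, r=19}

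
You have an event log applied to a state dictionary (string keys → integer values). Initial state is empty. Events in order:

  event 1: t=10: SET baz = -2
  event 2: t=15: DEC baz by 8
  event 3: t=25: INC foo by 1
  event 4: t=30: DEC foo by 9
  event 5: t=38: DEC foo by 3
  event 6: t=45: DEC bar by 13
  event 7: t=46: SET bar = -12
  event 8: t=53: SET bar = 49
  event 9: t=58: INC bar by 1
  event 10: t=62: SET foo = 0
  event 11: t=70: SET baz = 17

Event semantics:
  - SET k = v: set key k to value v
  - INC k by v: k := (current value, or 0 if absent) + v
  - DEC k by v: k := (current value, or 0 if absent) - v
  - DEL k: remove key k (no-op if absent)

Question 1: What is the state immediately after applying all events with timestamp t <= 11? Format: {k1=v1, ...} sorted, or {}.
Apply events with t <= 11 (1 events):
  after event 1 (t=10: SET baz = -2): {baz=-2}

Answer: {baz=-2}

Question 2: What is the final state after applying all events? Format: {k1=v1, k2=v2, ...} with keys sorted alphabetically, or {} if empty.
  after event 1 (t=10: SET baz = -2): {baz=-2}
  after event 2 (t=15: DEC baz by 8): {baz=-10}
  after event 3 (t=25: INC foo by 1): {baz=-10, foo=1}
  after event 4 (t=30: DEC foo by 9): {baz=-10, foo=-8}
  after event 5 (t=38: DEC foo by 3): {baz=-10, foo=-11}
  after event 6 (t=45: DEC bar by 13): {bar=-13, baz=-10, foo=-11}
  after event 7 (t=46: SET bar = -12): {bar=-12, baz=-10, foo=-11}
  after event 8 (t=53: SET bar = 49): {bar=49, baz=-10, foo=-11}
  after event 9 (t=58: INC bar by 1): {bar=50, baz=-10, foo=-11}
  after event 10 (t=62: SET foo = 0): {bar=50, baz=-10, foo=0}
  after event 11 (t=70: SET baz = 17): {bar=50, baz=17, foo=0}

Answer: {bar=50, baz=17, foo=0}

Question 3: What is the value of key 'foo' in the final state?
Answer: 0

Derivation:
Track key 'foo' through all 11 events:
  event 1 (t=10: SET baz = -2): foo unchanged
  event 2 (t=15: DEC baz by 8): foo unchanged
  event 3 (t=25: INC foo by 1): foo (absent) -> 1
  event 4 (t=30: DEC foo by 9): foo 1 -> -8
  event 5 (t=38: DEC foo by 3): foo -8 -> -11
  event 6 (t=45: DEC bar by 13): foo unchanged
  event 7 (t=46: SET bar = -12): foo unchanged
  event 8 (t=53: SET bar = 49): foo unchanged
  event 9 (t=58: INC bar by 1): foo unchanged
  event 10 (t=62: SET foo = 0): foo -11 -> 0
  event 11 (t=70: SET baz = 17): foo unchanged
Final: foo = 0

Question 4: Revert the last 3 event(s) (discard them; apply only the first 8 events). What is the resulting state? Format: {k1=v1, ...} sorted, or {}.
Answer: {bar=49, baz=-10, foo=-11}

Derivation:
Keep first 8 events (discard last 3):
  after event 1 (t=10: SET baz = -2): {baz=-2}
  after event 2 (t=15: DEC baz by 8): {baz=-10}
  after event 3 (t=25: INC foo by 1): {baz=-10, foo=1}
  after event 4 (t=30: DEC foo by 9): {baz=-10, foo=-8}
  after event 5 (t=38: DEC foo by 3): {baz=-10, foo=-11}
  after event 6 (t=45: DEC bar by 13): {bar=-13, baz=-10, foo=-11}
  after event 7 (t=46: SET bar = -12): {bar=-12, baz=-10, foo=-11}
  after event 8 (t=53: SET bar = 49): {bar=49, baz=-10, foo=-11}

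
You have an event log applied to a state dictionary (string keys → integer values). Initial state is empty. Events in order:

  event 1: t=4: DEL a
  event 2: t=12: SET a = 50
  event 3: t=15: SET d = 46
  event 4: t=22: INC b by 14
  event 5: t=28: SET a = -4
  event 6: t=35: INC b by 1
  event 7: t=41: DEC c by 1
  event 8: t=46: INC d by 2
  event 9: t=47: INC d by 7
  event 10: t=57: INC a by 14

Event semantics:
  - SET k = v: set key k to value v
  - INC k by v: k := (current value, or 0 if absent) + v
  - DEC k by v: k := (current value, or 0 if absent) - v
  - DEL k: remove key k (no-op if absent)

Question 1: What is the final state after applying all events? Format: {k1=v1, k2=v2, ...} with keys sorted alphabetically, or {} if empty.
Answer: {a=10, b=15, c=-1, d=55}

Derivation:
  after event 1 (t=4: DEL a): {}
  after event 2 (t=12: SET a = 50): {a=50}
  after event 3 (t=15: SET d = 46): {a=50, d=46}
  after event 4 (t=22: INC b by 14): {a=50, b=14, d=46}
  after event 5 (t=28: SET a = -4): {a=-4, b=14, d=46}
  after event 6 (t=35: INC b by 1): {a=-4, b=15, d=46}
  after event 7 (t=41: DEC c by 1): {a=-4, b=15, c=-1, d=46}
  after event 8 (t=46: INC d by 2): {a=-4, b=15, c=-1, d=48}
  after event 9 (t=47: INC d by 7): {a=-4, b=15, c=-1, d=55}
  after event 10 (t=57: INC a by 14): {a=10, b=15, c=-1, d=55}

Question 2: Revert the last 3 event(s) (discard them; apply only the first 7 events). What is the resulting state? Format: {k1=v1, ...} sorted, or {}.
Answer: {a=-4, b=15, c=-1, d=46}

Derivation:
Keep first 7 events (discard last 3):
  after event 1 (t=4: DEL a): {}
  after event 2 (t=12: SET a = 50): {a=50}
  after event 3 (t=15: SET d = 46): {a=50, d=46}
  after event 4 (t=22: INC b by 14): {a=50, b=14, d=46}
  after event 5 (t=28: SET a = -4): {a=-4, b=14, d=46}
  after event 6 (t=35: INC b by 1): {a=-4, b=15, d=46}
  after event 7 (t=41: DEC c by 1): {a=-4, b=15, c=-1, d=46}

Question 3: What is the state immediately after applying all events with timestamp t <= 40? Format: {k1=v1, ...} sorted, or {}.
Answer: {a=-4, b=15, d=46}

Derivation:
Apply events with t <= 40 (6 events):
  after event 1 (t=4: DEL a): {}
  after event 2 (t=12: SET a = 50): {a=50}
  after event 3 (t=15: SET d = 46): {a=50, d=46}
  after event 4 (t=22: INC b by 14): {a=50, b=14, d=46}
  after event 5 (t=28: SET a = -4): {a=-4, b=14, d=46}
  after event 6 (t=35: INC b by 1): {a=-4, b=15, d=46}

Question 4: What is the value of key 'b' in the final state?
Answer: 15

Derivation:
Track key 'b' through all 10 events:
  event 1 (t=4: DEL a): b unchanged
  event 2 (t=12: SET a = 50): b unchanged
  event 3 (t=15: SET d = 46): b unchanged
  event 4 (t=22: INC b by 14): b (absent) -> 14
  event 5 (t=28: SET a = -4): b unchanged
  event 6 (t=35: INC b by 1): b 14 -> 15
  event 7 (t=41: DEC c by 1): b unchanged
  event 8 (t=46: INC d by 2): b unchanged
  event 9 (t=47: INC d by 7): b unchanged
  event 10 (t=57: INC a by 14): b unchanged
Final: b = 15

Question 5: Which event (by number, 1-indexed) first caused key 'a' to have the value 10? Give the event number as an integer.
Answer: 10

Derivation:
Looking for first event where a becomes 10:
  event 2: a = 50
  event 3: a = 50
  event 4: a = 50
  event 5: a = -4
  event 6: a = -4
  event 7: a = -4
  event 8: a = -4
  event 9: a = -4
  event 10: a -4 -> 10  <-- first match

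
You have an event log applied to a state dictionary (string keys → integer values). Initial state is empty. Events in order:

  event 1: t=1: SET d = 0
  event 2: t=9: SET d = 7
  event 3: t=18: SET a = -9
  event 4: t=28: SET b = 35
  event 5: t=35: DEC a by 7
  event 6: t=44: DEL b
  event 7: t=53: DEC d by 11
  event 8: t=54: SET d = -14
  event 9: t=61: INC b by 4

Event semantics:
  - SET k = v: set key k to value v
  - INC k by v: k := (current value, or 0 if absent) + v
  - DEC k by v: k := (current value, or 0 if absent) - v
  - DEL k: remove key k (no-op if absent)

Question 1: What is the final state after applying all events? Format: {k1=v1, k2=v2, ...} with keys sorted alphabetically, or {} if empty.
Answer: {a=-16, b=4, d=-14}

Derivation:
  after event 1 (t=1: SET d = 0): {d=0}
  after event 2 (t=9: SET d = 7): {d=7}
  after event 3 (t=18: SET a = -9): {a=-9, d=7}
  after event 4 (t=28: SET b = 35): {a=-9, b=35, d=7}
  after event 5 (t=35: DEC a by 7): {a=-16, b=35, d=7}
  after event 6 (t=44: DEL b): {a=-16, d=7}
  after event 7 (t=53: DEC d by 11): {a=-16, d=-4}
  after event 8 (t=54: SET d = -14): {a=-16, d=-14}
  after event 9 (t=61: INC b by 4): {a=-16, b=4, d=-14}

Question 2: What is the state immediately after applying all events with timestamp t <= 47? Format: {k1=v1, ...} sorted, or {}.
Apply events with t <= 47 (6 events):
  after event 1 (t=1: SET d = 0): {d=0}
  after event 2 (t=9: SET d = 7): {d=7}
  after event 3 (t=18: SET a = -9): {a=-9, d=7}
  after event 4 (t=28: SET b = 35): {a=-9, b=35, d=7}
  after event 5 (t=35: DEC a by 7): {a=-16, b=35, d=7}
  after event 6 (t=44: DEL b): {a=-16, d=7}

Answer: {a=-16, d=7}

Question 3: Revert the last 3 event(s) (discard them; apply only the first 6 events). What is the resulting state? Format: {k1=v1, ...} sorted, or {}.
Answer: {a=-16, d=7}

Derivation:
Keep first 6 events (discard last 3):
  after event 1 (t=1: SET d = 0): {d=0}
  after event 2 (t=9: SET d = 7): {d=7}
  after event 3 (t=18: SET a = -9): {a=-9, d=7}
  after event 4 (t=28: SET b = 35): {a=-9, b=35, d=7}
  after event 5 (t=35: DEC a by 7): {a=-16, b=35, d=7}
  after event 6 (t=44: DEL b): {a=-16, d=7}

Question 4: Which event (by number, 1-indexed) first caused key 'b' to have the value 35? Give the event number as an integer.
Looking for first event where b becomes 35:
  event 4: b (absent) -> 35  <-- first match

Answer: 4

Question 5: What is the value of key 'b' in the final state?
Answer: 4

Derivation:
Track key 'b' through all 9 events:
  event 1 (t=1: SET d = 0): b unchanged
  event 2 (t=9: SET d = 7): b unchanged
  event 3 (t=18: SET a = -9): b unchanged
  event 4 (t=28: SET b = 35): b (absent) -> 35
  event 5 (t=35: DEC a by 7): b unchanged
  event 6 (t=44: DEL b): b 35 -> (absent)
  event 7 (t=53: DEC d by 11): b unchanged
  event 8 (t=54: SET d = -14): b unchanged
  event 9 (t=61: INC b by 4): b (absent) -> 4
Final: b = 4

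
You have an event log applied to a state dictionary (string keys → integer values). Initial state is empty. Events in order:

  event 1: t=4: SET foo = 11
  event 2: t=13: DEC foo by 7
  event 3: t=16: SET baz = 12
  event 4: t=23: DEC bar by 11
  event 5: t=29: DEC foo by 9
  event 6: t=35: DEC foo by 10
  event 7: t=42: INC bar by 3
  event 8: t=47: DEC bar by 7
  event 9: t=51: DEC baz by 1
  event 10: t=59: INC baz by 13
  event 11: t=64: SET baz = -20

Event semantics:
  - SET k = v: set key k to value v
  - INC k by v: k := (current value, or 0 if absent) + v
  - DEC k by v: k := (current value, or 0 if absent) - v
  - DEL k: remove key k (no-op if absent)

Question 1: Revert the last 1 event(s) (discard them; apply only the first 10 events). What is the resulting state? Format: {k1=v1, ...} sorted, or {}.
Answer: {bar=-15, baz=24, foo=-15}

Derivation:
Keep first 10 events (discard last 1):
  after event 1 (t=4: SET foo = 11): {foo=11}
  after event 2 (t=13: DEC foo by 7): {foo=4}
  after event 3 (t=16: SET baz = 12): {baz=12, foo=4}
  after event 4 (t=23: DEC bar by 11): {bar=-11, baz=12, foo=4}
  after event 5 (t=29: DEC foo by 9): {bar=-11, baz=12, foo=-5}
  after event 6 (t=35: DEC foo by 10): {bar=-11, baz=12, foo=-15}
  after event 7 (t=42: INC bar by 3): {bar=-8, baz=12, foo=-15}
  after event 8 (t=47: DEC bar by 7): {bar=-15, baz=12, foo=-15}
  after event 9 (t=51: DEC baz by 1): {bar=-15, baz=11, foo=-15}
  after event 10 (t=59: INC baz by 13): {bar=-15, baz=24, foo=-15}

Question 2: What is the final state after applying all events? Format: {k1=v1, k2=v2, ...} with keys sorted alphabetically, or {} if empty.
  after event 1 (t=4: SET foo = 11): {foo=11}
  after event 2 (t=13: DEC foo by 7): {foo=4}
  after event 3 (t=16: SET baz = 12): {baz=12, foo=4}
  after event 4 (t=23: DEC bar by 11): {bar=-11, baz=12, foo=4}
  after event 5 (t=29: DEC foo by 9): {bar=-11, baz=12, foo=-5}
  after event 6 (t=35: DEC foo by 10): {bar=-11, baz=12, foo=-15}
  after event 7 (t=42: INC bar by 3): {bar=-8, baz=12, foo=-15}
  after event 8 (t=47: DEC bar by 7): {bar=-15, baz=12, foo=-15}
  after event 9 (t=51: DEC baz by 1): {bar=-15, baz=11, foo=-15}
  after event 10 (t=59: INC baz by 13): {bar=-15, baz=24, foo=-15}
  after event 11 (t=64: SET baz = -20): {bar=-15, baz=-20, foo=-15}

Answer: {bar=-15, baz=-20, foo=-15}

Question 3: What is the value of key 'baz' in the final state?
Answer: -20

Derivation:
Track key 'baz' through all 11 events:
  event 1 (t=4: SET foo = 11): baz unchanged
  event 2 (t=13: DEC foo by 7): baz unchanged
  event 3 (t=16: SET baz = 12): baz (absent) -> 12
  event 4 (t=23: DEC bar by 11): baz unchanged
  event 5 (t=29: DEC foo by 9): baz unchanged
  event 6 (t=35: DEC foo by 10): baz unchanged
  event 7 (t=42: INC bar by 3): baz unchanged
  event 8 (t=47: DEC bar by 7): baz unchanged
  event 9 (t=51: DEC baz by 1): baz 12 -> 11
  event 10 (t=59: INC baz by 13): baz 11 -> 24
  event 11 (t=64: SET baz = -20): baz 24 -> -20
Final: baz = -20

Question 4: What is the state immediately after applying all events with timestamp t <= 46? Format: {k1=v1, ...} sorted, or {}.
Apply events with t <= 46 (7 events):
  after event 1 (t=4: SET foo = 11): {foo=11}
  after event 2 (t=13: DEC foo by 7): {foo=4}
  after event 3 (t=16: SET baz = 12): {baz=12, foo=4}
  after event 4 (t=23: DEC bar by 11): {bar=-11, baz=12, foo=4}
  after event 5 (t=29: DEC foo by 9): {bar=-11, baz=12, foo=-5}
  after event 6 (t=35: DEC foo by 10): {bar=-11, baz=12, foo=-15}
  after event 7 (t=42: INC bar by 3): {bar=-8, baz=12, foo=-15}

Answer: {bar=-8, baz=12, foo=-15}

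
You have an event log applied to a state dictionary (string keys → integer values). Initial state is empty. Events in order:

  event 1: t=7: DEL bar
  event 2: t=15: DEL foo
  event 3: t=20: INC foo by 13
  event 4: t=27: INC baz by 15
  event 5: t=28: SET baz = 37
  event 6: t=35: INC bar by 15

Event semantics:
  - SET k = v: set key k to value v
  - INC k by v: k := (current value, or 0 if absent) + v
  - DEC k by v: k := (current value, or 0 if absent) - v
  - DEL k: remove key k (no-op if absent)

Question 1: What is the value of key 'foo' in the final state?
Track key 'foo' through all 6 events:
  event 1 (t=7: DEL bar): foo unchanged
  event 2 (t=15: DEL foo): foo (absent) -> (absent)
  event 3 (t=20: INC foo by 13): foo (absent) -> 13
  event 4 (t=27: INC baz by 15): foo unchanged
  event 5 (t=28: SET baz = 37): foo unchanged
  event 6 (t=35: INC bar by 15): foo unchanged
Final: foo = 13

Answer: 13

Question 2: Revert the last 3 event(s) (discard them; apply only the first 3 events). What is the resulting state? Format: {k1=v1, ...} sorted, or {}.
Keep first 3 events (discard last 3):
  after event 1 (t=7: DEL bar): {}
  after event 2 (t=15: DEL foo): {}
  after event 3 (t=20: INC foo by 13): {foo=13}

Answer: {foo=13}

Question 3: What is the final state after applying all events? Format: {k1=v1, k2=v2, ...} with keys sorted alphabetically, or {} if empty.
Answer: {bar=15, baz=37, foo=13}

Derivation:
  after event 1 (t=7: DEL bar): {}
  after event 2 (t=15: DEL foo): {}
  after event 3 (t=20: INC foo by 13): {foo=13}
  after event 4 (t=27: INC baz by 15): {baz=15, foo=13}
  after event 5 (t=28: SET baz = 37): {baz=37, foo=13}
  after event 6 (t=35: INC bar by 15): {bar=15, baz=37, foo=13}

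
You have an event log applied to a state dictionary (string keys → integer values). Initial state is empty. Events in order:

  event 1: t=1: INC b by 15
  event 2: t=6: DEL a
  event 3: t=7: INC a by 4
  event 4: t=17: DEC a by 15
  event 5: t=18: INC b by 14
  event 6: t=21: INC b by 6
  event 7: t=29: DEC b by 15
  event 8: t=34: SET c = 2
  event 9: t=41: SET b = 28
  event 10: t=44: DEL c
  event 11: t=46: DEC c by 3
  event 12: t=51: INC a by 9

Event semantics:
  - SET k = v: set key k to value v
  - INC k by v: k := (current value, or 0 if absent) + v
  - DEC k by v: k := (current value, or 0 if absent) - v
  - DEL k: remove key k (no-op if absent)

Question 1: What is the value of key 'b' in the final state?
Answer: 28

Derivation:
Track key 'b' through all 12 events:
  event 1 (t=1: INC b by 15): b (absent) -> 15
  event 2 (t=6: DEL a): b unchanged
  event 3 (t=7: INC a by 4): b unchanged
  event 4 (t=17: DEC a by 15): b unchanged
  event 5 (t=18: INC b by 14): b 15 -> 29
  event 6 (t=21: INC b by 6): b 29 -> 35
  event 7 (t=29: DEC b by 15): b 35 -> 20
  event 8 (t=34: SET c = 2): b unchanged
  event 9 (t=41: SET b = 28): b 20 -> 28
  event 10 (t=44: DEL c): b unchanged
  event 11 (t=46: DEC c by 3): b unchanged
  event 12 (t=51: INC a by 9): b unchanged
Final: b = 28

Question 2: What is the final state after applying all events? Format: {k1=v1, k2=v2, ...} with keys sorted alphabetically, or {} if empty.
  after event 1 (t=1: INC b by 15): {b=15}
  after event 2 (t=6: DEL a): {b=15}
  after event 3 (t=7: INC a by 4): {a=4, b=15}
  after event 4 (t=17: DEC a by 15): {a=-11, b=15}
  after event 5 (t=18: INC b by 14): {a=-11, b=29}
  after event 6 (t=21: INC b by 6): {a=-11, b=35}
  after event 7 (t=29: DEC b by 15): {a=-11, b=20}
  after event 8 (t=34: SET c = 2): {a=-11, b=20, c=2}
  after event 9 (t=41: SET b = 28): {a=-11, b=28, c=2}
  after event 10 (t=44: DEL c): {a=-11, b=28}
  after event 11 (t=46: DEC c by 3): {a=-11, b=28, c=-3}
  after event 12 (t=51: INC a by 9): {a=-2, b=28, c=-3}

Answer: {a=-2, b=28, c=-3}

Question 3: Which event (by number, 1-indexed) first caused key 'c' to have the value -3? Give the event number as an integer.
Looking for first event where c becomes -3:
  event 8: c = 2
  event 9: c = 2
  event 10: c = (absent)
  event 11: c (absent) -> -3  <-- first match

Answer: 11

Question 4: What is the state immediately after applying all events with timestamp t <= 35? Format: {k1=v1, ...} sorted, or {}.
Answer: {a=-11, b=20, c=2}

Derivation:
Apply events with t <= 35 (8 events):
  after event 1 (t=1: INC b by 15): {b=15}
  after event 2 (t=6: DEL a): {b=15}
  after event 3 (t=7: INC a by 4): {a=4, b=15}
  after event 4 (t=17: DEC a by 15): {a=-11, b=15}
  after event 5 (t=18: INC b by 14): {a=-11, b=29}
  after event 6 (t=21: INC b by 6): {a=-11, b=35}
  after event 7 (t=29: DEC b by 15): {a=-11, b=20}
  after event 8 (t=34: SET c = 2): {a=-11, b=20, c=2}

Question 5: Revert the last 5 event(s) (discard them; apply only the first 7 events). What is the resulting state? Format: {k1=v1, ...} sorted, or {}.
Answer: {a=-11, b=20}

Derivation:
Keep first 7 events (discard last 5):
  after event 1 (t=1: INC b by 15): {b=15}
  after event 2 (t=6: DEL a): {b=15}
  after event 3 (t=7: INC a by 4): {a=4, b=15}
  after event 4 (t=17: DEC a by 15): {a=-11, b=15}
  after event 5 (t=18: INC b by 14): {a=-11, b=29}
  after event 6 (t=21: INC b by 6): {a=-11, b=35}
  after event 7 (t=29: DEC b by 15): {a=-11, b=20}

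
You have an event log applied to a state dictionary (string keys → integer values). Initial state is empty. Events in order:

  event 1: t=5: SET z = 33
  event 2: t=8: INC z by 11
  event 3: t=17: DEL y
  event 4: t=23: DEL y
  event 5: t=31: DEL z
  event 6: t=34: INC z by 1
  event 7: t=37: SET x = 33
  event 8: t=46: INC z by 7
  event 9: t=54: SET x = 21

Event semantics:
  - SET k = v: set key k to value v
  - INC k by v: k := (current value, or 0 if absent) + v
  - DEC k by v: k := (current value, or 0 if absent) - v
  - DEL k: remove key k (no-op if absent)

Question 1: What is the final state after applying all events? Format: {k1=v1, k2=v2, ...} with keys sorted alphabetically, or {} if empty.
Answer: {x=21, z=8}

Derivation:
  after event 1 (t=5: SET z = 33): {z=33}
  after event 2 (t=8: INC z by 11): {z=44}
  after event 3 (t=17: DEL y): {z=44}
  after event 4 (t=23: DEL y): {z=44}
  after event 5 (t=31: DEL z): {}
  after event 6 (t=34: INC z by 1): {z=1}
  after event 7 (t=37: SET x = 33): {x=33, z=1}
  after event 8 (t=46: INC z by 7): {x=33, z=8}
  after event 9 (t=54: SET x = 21): {x=21, z=8}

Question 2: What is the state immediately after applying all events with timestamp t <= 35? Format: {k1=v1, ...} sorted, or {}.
Answer: {z=1}

Derivation:
Apply events with t <= 35 (6 events):
  after event 1 (t=5: SET z = 33): {z=33}
  after event 2 (t=8: INC z by 11): {z=44}
  after event 3 (t=17: DEL y): {z=44}
  after event 4 (t=23: DEL y): {z=44}
  after event 5 (t=31: DEL z): {}
  after event 6 (t=34: INC z by 1): {z=1}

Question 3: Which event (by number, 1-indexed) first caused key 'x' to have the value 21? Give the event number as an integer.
Looking for first event where x becomes 21:
  event 7: x = 33
  event 8: x = 33
  event 9: x 33 -> 21  <-- first match

Answer: 9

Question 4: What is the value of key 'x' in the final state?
Answer: 21

Derivation:
Track key 'x' through all 9 events:
  event 1 (t=5: SET z = 33): x unchanged
  event 2 (t=8: INC z by 11): x unchanged
  event 3 (t=17: DEL y): x unchanged
  event 4 (t=23: DEL y): x unchanged
  event 5 (t=31: DEL z): x unchanged
  event 6 (t=34: INC z by 1): x unchanged
  event 7 (t=37: SET x = 33): x (absent) -> 33
  event 8 (t=46: INC z by 7): x unchanged
  event 9 (t=54: SET x = 21): x 33 -> 21
Final: x = 21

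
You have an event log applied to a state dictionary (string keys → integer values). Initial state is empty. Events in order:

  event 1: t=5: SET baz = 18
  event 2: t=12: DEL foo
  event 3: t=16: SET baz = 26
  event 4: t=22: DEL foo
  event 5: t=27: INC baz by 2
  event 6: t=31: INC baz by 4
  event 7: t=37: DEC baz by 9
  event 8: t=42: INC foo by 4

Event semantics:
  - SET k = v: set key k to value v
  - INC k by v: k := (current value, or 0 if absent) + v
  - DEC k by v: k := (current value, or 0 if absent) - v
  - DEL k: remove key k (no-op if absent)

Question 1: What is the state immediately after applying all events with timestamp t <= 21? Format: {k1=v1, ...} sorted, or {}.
Answer: {baz=26}

Derivation:
Apply events with t <= 21 (3 events):
  after event 1 (t=5: SET baz = 18): {baz=18}
  after event 2 (t=12: DEL foo): {baz=18}
  after event 3 (t=16: SET baz = 26): {baz=26}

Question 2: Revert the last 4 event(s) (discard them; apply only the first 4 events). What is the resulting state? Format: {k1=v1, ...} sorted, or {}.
Answer: {baz=26}

Derivation:
Keep first 4 events (discard last 4):
  after event 1 (t=5: SET baz = 18): {baz=18}
  after event 2 (t=12: DEL foo): {baz=18}
  after event 3 (t=16: SET baz = 26): {baz=26}
  after event 4 (t=22: DEL foo): {baz=26}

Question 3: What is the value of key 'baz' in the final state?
Track key 'baz' through all 8 events:
  event 1 (t=5: SET baz = 18): baz (absent) -> 18
  event 2 (t=12: DEL foo): baz unchanged
  event 3 (t=16: SET baz = 26): baz 18 -> 26
  event 4 (t=22: DEL foo): baz unchanged
  event 5 (t=27: INC baz by 2): baz 26 -> 28
  event 6 (t=31: INC baz by 4): baz 28 -> 32
  event 7 (t=37: DEC baz by 9): baz 32 -> 23
  event 8 (t=42: INC foo by 4): baz unchanged
Final: baz = 23

Answer: 23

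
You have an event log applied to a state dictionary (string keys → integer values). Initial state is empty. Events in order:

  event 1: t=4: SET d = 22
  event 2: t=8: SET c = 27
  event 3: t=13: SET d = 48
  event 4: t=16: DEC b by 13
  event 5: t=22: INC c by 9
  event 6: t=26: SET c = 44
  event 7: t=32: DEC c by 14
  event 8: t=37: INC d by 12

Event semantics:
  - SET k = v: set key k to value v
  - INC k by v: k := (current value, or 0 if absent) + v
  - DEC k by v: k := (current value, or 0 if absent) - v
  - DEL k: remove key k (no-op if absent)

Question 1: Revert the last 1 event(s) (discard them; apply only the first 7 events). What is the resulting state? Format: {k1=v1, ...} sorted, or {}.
Keep first 7 events (discard last 1):
  after event 1 (t=4: SET d = 22): {d=22}
  after event 2 (t=8: SET c = 27): {c=27, d=22}
  after event 3 (t=13: SET d = 48): {c=27, d=48}
  after event 4 (t=16: DEC b by 13): {b=-13, c=27, d=48}
  after event 5 (t=22: INC c by 9): {b=-13, c=36, d=48}
  after event 6 (t=26: SET c = 44): {b=-13, c=44, d=48}
  after event 7 (t=32: DEC c by 14): {b=-13, c=30, d=48}

Answer: {b=-13, c=30, d=48}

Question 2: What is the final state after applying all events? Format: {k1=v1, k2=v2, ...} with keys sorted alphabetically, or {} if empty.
Answer: {b=-13, c=30, d=60}

Derivation:
  after event 1 (t=4: SET d = 22): {d=22}
  after event 2 (t=8: SET c = 27): {c=27, d=22}
  after event 3 (t=13: SET d = 48): {c=27, d=48}
  after event 4 (t=16: DEC b by 13): {b=-13, c=27, d=48}
  after event 5 (t=22: INC c by 9): {b=-13, c=36, d=48}
  after event 6 (t=26: SET c = 44): {b=-13, c=44, d=48}
  after event 7 (t=32: DEC c by 14): {b=-13, c=30, d=48}
  after event 8 (t=37: INC d by 12): {b=-13, c=30, d=60}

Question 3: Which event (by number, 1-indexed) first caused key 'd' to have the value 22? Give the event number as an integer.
Answer: 1

Derivation:
Looking for first event where d becomes 22:
  event 1: d (absent) -> 22  <-- first match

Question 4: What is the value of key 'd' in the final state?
Answer: 60

Derivation:
Track key 'd' through all 8 events:
  event 1 (t=4: SET d = 22): d (absent) -> 22
  event 2 (t=8: SET c = 27): d unchanged
  event 3 (t=13: SET d = 48): d 22 -> 48
  event 4 (t=16: DEC b by 13): d unchanged
  event 5 (t=22: INC c by 9): d unchanged
  event 6 (t=26: SET c = 44): d unchanged
  event 7 (t=32: DEC c by 14): d unchanged
  event 8 (t=37: INC d by 12): d 48 -> 60
Final: d = 60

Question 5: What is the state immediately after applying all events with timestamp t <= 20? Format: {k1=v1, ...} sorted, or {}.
Apply events with t <= 20 (4 events):
  after event 1 (t=4: SET d = 22): {d=22}
  after event 2 (t=8: SET c = 27): {c=27, d=22}
  after event 3 (t=13: SET d = 48): {c=27, d=48}
  after event 4 (t=16: DEC b by 13): {b=-13, c=27, d=48}

Answer: {b=-13, c=27, d=48}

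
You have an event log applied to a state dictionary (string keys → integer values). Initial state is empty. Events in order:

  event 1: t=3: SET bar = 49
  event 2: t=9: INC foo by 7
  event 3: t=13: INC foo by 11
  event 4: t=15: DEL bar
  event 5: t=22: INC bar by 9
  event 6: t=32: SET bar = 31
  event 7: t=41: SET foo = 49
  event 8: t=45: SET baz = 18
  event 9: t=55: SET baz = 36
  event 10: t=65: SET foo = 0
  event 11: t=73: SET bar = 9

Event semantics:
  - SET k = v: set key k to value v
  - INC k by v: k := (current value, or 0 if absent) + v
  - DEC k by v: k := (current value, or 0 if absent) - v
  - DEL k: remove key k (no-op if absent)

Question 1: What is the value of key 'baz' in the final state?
Track key 'baz' through all 11 events:
  event 1 (t=3: SET bar = 49): baz unchanged
  event 2 (t=9: INC foo by 7): baz unchanged
  event 3 (t=13: INC foo by 11): baz unchanged
  event 4 (t=15: DEL bar): baz unchanged
  event 5 (t=22: INC bar by 9): baz unchanged
  event 6 (t=32: SET bar = 31): baz unchanged
  event 7 (t=41: SET foo = 49): baz unchanged
  event 8 (t=45: SET baz = 18): baz (absent) -> 18
  event 9 (t=55: SET baz = 36): baz 18 -> 36
  event 10 (t=65: SET foo = 0): baz unchanged
  event 11 (t=73: SET bar = 9): baz unchanged
Final: baz = 36

Answer: 36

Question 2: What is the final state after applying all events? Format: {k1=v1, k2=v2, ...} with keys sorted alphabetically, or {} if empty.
  after event 1 (t=3: SET bar = 49): {bar=49}
  after event 2 (t=9: INC foo by 7): {bar=49, foo=7}
  after event 3 (t=13: INC foo by 11): {bar=49, foo=18}
  after event 4 (t=15: DEL bar): {foo=18}
  after event 5 (t=22: INC bar by 9): {bar=9, foo=18}
  after event 6 (t=32: SET bar = 31): {bar=31, foo=18}
  after event 7 (t=41: SET foo = 49): {bar=31, foo=49}
  after event 8 (t=45: SET baz = 18): {bar=31, baz=18, foo=49}
  after event 9 (t=55: SET baz = 36): {bar=31, baz=36, foo=49}
  after event 10 (t=65: SET foo = 0): {bar=31, baz=36, foo=0}
  after event 11 (t=73: SET bar = 9): {bar=9, baz=36, foo=0}

Answer: {bar=9, baz=36, foo=0}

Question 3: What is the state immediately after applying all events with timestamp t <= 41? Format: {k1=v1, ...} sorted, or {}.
Answer: {bar=31, foo=49}

Derivation:
Apply events with t <= 41 (7 events):
  after event 1 (t=3: SET bar = 49): {bar=49}
  after event 2 (t=9: INC foo by 7): {bar=49, foo=7}
  after event 3 (t=13: INC foo by 11): {bar=49, foo=18}
  after event 4 (t=15: DEL bar): {foo=18}
  after event 5 (t=22: INC bar by 9): {bar=9, foo=18}
  after event 6 (t=32: SET bar = 31): {bar=31, foo=18}
  after event 7 (t=41: SET foo = 49): {bar=31, foo=49}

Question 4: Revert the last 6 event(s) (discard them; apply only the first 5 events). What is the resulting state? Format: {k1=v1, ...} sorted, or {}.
Answer: {bar=9, foo=18}

Derivation:
Keep first 5 events (discard last 6):
  after event 1 (t=3: SET bar = 49): {bar=49}
  after event 2 (t=9: INC foo by 7): {bar=49, foo=7}
  after event 3 (t=13: INC foo by 11): {bar=49, foo=18}
  after event 4 (t=15: DEL bar): {foo=18}
  after event 5 (t=22: INC bar by 9): {bar=9, foo=18}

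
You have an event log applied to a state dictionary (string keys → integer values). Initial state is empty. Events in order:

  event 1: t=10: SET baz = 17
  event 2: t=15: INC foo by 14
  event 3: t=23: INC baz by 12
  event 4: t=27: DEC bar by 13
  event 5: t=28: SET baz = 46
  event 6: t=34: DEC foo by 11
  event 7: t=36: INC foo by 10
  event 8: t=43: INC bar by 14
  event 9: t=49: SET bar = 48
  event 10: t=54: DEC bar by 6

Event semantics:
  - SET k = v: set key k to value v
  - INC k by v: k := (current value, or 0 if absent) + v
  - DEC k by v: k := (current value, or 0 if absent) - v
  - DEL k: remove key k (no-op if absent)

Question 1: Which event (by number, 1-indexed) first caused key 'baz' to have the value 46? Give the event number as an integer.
Looking for first event where baz becomes 46:
  event 1: baz = 17
  event 2: baz = 17
  event 3: baz = 29
  event 4: baz = 29
  event 5: baz 29 -> 46  <-- first match

Answer: 5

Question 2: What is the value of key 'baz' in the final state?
Answer: 46

Derivation:
Track key 'baz' through all 10 events:
  event 1 (t=10: SET baz = 17): baz (absent) -> 17
  event 2 (t=15: INC foo by 14): baz unchanged
  event 3 (t=23: INC baz by 12): baz 17 -> 29
  event 4 (t=27: DEC bar by 13): baz unchanged
  event 5 (t=28: SET baz = 46): baz 29 -> 46
  event 6 (t=34: DEC foo by 11): baz unchanged
  event 7 (t=36: INC foo by 10): baz unchanged
  event 8 (t=43: INC bar by 14): baz unchanged
  event 9 (t=49: SET bar = 48): baz unchanged
  event 10 (t=54: DEC bar by 6): baz unchanged
Final: baz = 46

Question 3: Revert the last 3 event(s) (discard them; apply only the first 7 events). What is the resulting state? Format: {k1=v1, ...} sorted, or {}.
Answer: {bar=-13, baz=46, foo=13}

Derivation:
Keep first 7 events (discard last 3):
  after event 1 (t=10: SET baz = 17): {baz=17}
  after event 2 (t=15: INC foo by 14): {baz=17, foo=14}
  after event 3 (t=23: INC baz by 12): {baz=29, foo=14}
  after event 4 (t=27: DEC bar by 13): {bar=-13, baz=29, foo=14}
  after event 5 (t=28: SET baz = 46): {bar=-13, baz=46, foo=14}
  after event 6 (t=34: DEC foo by 11): {bar=-13, baz=46, foo=3}
  after event 7 (t=36: INC foo by 10): {bar=-13, baz=46, foo=13}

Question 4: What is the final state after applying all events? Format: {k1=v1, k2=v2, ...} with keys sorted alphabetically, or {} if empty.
Answer: {bar=42, baz=46, foo=13}

Derivation:
  after event 1 (t=10: SET baz = 17): {baz=17}
  after event 2 (t=15: INC foo by 14): {baz=17, foo=14}
  after event 3 (t=23: INC baz by 12): {baz=29, foo=14}
  after event 4 (t=27: DEC bar by 13): {bar=-13, baz=29, foo=14}
  after event 5 (t=28: SET baz = 46): {bar=-13, baz=46, foo=14}
  after event 6 (t=34: DEC foo by 11): {bar=-13, baz=46, foo=3}
  after event 7 (t=36: INC foo by 10): {bar=-13, baz=46, foo=13}
  after event 8 (t=43: INC bar by 14): {bar=1, baz=46, foo=13}
  after event 9 (t=49: SET bar = 48): {bar=48, baz=46, foo=13}
  after event 10 (t=54: DEC bar by 6): {bar=42, baz=46, foo=13}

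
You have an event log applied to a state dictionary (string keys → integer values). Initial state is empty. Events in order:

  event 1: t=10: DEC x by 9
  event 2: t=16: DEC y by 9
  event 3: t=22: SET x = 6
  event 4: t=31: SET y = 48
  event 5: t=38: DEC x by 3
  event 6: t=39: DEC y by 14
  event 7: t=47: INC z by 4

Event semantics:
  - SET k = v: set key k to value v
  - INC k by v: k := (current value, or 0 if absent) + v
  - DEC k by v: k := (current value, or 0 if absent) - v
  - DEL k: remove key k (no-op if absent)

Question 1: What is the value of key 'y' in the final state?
Track key 'y' through all 7 events:
  event 1 (t=10: DEC x by 9): y unchanged
  event 2 (t=16: DEC y by 9): y (absent) -> -9
  event 3 (t=22: SET x = 6): y unchanged
  event 4 (t=31: SET y = 48): y -9 -> 48
  event 5 (t=38: DEC x by 3): y unchanged
  event 6 (t=39: DEC y by 14): y 48 -> 34
  event 7 (t=47: INC z by 4): y unchanged
Final: y = 34

Answer: 34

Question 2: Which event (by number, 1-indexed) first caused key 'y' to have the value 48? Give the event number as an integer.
Answer: 4

Derivation:
Looking for first event where y becomes 48:
  event 2: y = -9
  event 3: y = -9
  event 4: y -9 -> 48  <-- first match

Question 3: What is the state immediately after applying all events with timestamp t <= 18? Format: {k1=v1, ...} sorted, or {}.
Answer: {x=-9, y=-9}

Derivation:
Apply events with t <= 18 (2 events):
  after event 1 (t=10: DEC x by 9): {x=-9}
  after event 2 (t=16: DEC y by 9): {x=-9, y=-9}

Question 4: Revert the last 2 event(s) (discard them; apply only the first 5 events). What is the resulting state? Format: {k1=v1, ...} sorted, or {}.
Keep first 5 events (discard last 2):
  after event 1 (t=10: DEC x by 9): {x=-9}
  after event 2 (t=16: DEC y by 9): {x=-9, y=-9}
  after event 3 (t=22: SET x = 6): {x=6, y=-9}
  after event 4 (t=31: SET y = 48): {x=6, y=48}
  after event 5 (t=38: DEC x by 3): {x=3, y=48}

Answer: {x=3, y=48}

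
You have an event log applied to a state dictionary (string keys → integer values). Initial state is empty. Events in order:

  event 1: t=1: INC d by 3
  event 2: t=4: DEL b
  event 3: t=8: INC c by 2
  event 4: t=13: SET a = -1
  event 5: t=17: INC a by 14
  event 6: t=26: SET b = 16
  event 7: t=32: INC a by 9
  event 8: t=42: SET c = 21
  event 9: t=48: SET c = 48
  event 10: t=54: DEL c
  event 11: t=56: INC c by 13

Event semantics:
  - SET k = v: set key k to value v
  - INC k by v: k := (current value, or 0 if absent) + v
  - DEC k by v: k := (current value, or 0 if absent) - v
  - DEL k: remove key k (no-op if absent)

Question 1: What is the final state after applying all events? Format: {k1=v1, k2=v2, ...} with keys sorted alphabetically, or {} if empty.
Answer: {a=22, b=16, c=13, d=3}

Derivation:
  after event 1 (t=1: INC d by 3): {d=3}
  after event 2 (t=4: DEL b): {d=3}
  after event 3 (t=8: INC c by 2): {c=2, d=3}
  after event 4 (t=13: SET a = -1): {a=-1, c=2, d=3}
  after event 5 (t=17: INC a by 14): {a=13, c=2, d=3}
  after event 6 (t=26: SET b = 16): {a=13, b=16, c=2, d=3}
  after event 7 (t=32: INC a by 9): {a=22, b=16, c=2, d=3}
  after event 8 (t=42: SET c = 21): {a=22, b=16, c=21, d=3}
  after event 9 (t=48: SET c = 48): {a=22, b=16, c=48, d=3}
  after event 10 (t=54: DEL c): {a=22, b=16, d=3}
  after event 11 (t=56: INC c by 13): {a=22, b=16, c=13, d=3}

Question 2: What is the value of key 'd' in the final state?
Track key 'd' through all 11 events:
  event 1 (t=1: INC d by 3): d (absent) -> 3
  event 2 (t=4: DEL b): d unchanged
  event 3 (t=8: INC c by 2): d unchanged
  event 4 (t=13: SET a = -1): d unchanged
  event 5 (t=17: INC a by 14): d unchanged
  event 6 (t=26: SET b = 16): d unchanged
  event 7 (t=32: INC a by 9): d unchanged
  event 8 (t=42: SET c = 21): d unchanged
  event 9 (t=48: SET c = 48): d unchanged
  event 10 (t=54: DEL c): d unchanged
  event 11 (t=56: INC c by 13): d unchanged
Final: d = 3

Answer: 3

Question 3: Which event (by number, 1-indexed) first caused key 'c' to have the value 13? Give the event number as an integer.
Answer: 11

Derivation:
Looking for first event where c becomes 13:
  event 3: c = 2
  event 4: c = 2
  event 5: c = 2
  event 6: c = 2
  event 7: c = 2
  event 8: c = 21
  event 9: c = 48
  event 10: c = (absent)
  event 11: c (absent) -> 13  <-- first match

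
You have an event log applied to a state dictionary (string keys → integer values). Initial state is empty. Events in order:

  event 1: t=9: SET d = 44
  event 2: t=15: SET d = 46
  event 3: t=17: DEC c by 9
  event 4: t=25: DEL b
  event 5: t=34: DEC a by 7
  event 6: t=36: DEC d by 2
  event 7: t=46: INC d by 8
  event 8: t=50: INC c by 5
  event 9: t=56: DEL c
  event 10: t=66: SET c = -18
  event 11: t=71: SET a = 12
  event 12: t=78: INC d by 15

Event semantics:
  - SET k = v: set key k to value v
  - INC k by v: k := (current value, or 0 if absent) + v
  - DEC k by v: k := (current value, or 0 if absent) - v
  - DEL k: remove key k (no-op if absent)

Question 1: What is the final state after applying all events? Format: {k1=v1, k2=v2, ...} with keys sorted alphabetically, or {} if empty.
Answer: {a=12, c=-18, d=67}

Derivation:
  after event 1 (t=9: SET d = 44): {d=44}
  after event 2 (t=15: SET d = 46): {d=46}
  after event 3 (t=17: DEC c by 9): {c=-9, d=46}
  after event 4 (t=25: DEL b): {c=-9, d=46}
  after event 5 (t=34: DEC a by 7): {a=-7, c=-9, d=46}
  after event 6 (t=36: DEC d by 2): {a=-7, c=-9, d=44}
  after event 7 (t=46: INC d by 8): {a=-7, c=-9, d=52}
  after event 8 (t=50: INC c by 5): {a=-7, c=-4, d=52}
  after event 9 (t=56: DEL c): {a=-7, d=52}
  after event 10 (t=66: SET c = -18): {a=-7, c=-18, d=52}
  after event 11 (t=71: SET a = 12): {a=12, c=-18, d=52}
  after event 12 (t=78: INC d by 15): {a=12, c=-18, d=67}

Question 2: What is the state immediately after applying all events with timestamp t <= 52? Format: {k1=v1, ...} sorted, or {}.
Apply events with t <= 52 (8 events):
  after event 1 (t=9: SET d = 44): {d=44}
  after event 2 (t=15: SET d = 46): {d=46}
  after event 3 (t=17: DEC c by 9): {c=-9, d=46}
  after event 4 (t=25: DEL b): {c=-9, d=46}
  after event 5 (t=34: DEC a by 7): {a=-7, c=-9, d=46}
  after event 6 (t=36: DEC d by 2): {a=-7, c=-9, d=44}
  after event 7 (t=46: INC d by 8): {a=-7, c=-9, d=52}
  after event 8 (t=50: INC c by 5): {a=-7, c=-4, d=52}

Answer: {a=-7, c=-4, d=52}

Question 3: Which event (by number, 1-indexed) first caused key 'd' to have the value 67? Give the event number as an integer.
Answer: 12

Derivation:
Looking for first event where d becomes 67:
  event 1: d = 44
  event 2: d = 46
  event 3: d = 46
  event 4: d = 46
  event 5: d = 46
  event 6: d = 44
  event 7: d = 52
  event 8: d = 52
  event 9: d = 52
  event 10: d = 52
  event 11: d = 52
  event 12: d 52 -> 67  <-- first match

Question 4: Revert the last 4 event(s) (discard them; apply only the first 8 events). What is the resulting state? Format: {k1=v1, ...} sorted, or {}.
Keep first 8 events (discard last 4):
  after event 1 (t=9: SET d = 44): {d=44}
  after event 2 (t=15: SET d = 46): {d=46}
  after event 3 (t=17: DEC c by 9): {c=-9, d=46}
  after event 4 (t=25: DEL b): {c=-9, d=46}
  after event 5 (t=34: DEC a by 7): {a=-7, c=-9, d=46}
  after event 6 (t=36: DEC d by 2): {a=-7, c=-9, d=44}
  after event 7 (t=46: INC d by 8): {a=-7, c=-9, d=52}
  after event 8 (t=50: INC c by 5): {a=-7, c=-4, d=52}

Answer: {a=-7, c=-4, d=52}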